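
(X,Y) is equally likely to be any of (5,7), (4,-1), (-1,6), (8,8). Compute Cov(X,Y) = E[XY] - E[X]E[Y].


E[X]=4, E[Y]=5, E[XY]=89/4
Cov(X,Y) = E[XY] - E[X]E[Y] = 89/4 - 4*5 = 9/4

9/4


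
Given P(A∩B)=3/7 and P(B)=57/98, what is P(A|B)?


P(A|B) = P(A∩B)/P(B) = (42/98)/(57/98) = 42/57 = 14/19

14/19


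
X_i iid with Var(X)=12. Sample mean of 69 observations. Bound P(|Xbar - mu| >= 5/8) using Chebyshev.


Var(Xbar) = Var(X)/n = 12/69
Chebyshev: P(|Xbar-mu| >= 5/8) <= Var(Xbar)/(5/8)^2 = (4/23)/(25/64) = 256/575

256/575


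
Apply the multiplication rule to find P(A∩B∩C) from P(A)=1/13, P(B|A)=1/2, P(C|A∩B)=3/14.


P(A∩B∩C) = P(A) * P(B|A) * P(C|A∩B)
= 1/13 * 1/2 * 3/14
= 1/26 * 3/14 = 3/364

3/364


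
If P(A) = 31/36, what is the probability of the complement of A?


P(A') = 1 - P(A) = 1 - 31/36 = 5/36

5/36


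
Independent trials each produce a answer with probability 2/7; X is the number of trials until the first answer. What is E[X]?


For geometric (trials until first success), E[X] = 1/p = 1/(2/7) = 7/2

7/2


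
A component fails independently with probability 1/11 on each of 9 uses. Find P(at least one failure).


P(at least one) = 1 - P(none)
P(none) = (1 - 1/11)^9 = (10/11)^9 = 1000000000/2357947691
P(at least one) = 1 - 1000000000/2357947691 = 1357947691/2357947691

1357947691/2357947691


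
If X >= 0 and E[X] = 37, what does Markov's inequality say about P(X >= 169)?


Markov: P(X >= a) <= E[X]/a
P(X >= 169) <= 37/169

37/169


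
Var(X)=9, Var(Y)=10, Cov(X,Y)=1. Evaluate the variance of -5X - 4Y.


Var(-5X - 4Y) = (-5)^2*Var(X) + (-4)^2*Var(Y) + 2*(-5)*(-4)*Cov(X,Y)
= 25*9 + 16*10 + 40*1
= 225 + 160 + 40 = 425

425


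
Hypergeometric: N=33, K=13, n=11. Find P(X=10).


P(X=10) = C(13,10)*C(20,1) / C(33,11)
= 286*20 / 193536720
= 5720/193536720 = 11/372186

11/372186


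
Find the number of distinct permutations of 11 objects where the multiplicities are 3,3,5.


11! = 39916800
Denominator: 3!=6 * 3!=6 * 5!=120
Coefficient = 39916800 / 4320 = 9240

9240


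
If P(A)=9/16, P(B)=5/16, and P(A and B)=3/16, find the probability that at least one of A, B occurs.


P(A∪B) = P(A) + P(B) - P(A∩B)
= 9/16 + 5/16 - 3/16 = 11/16

11/16


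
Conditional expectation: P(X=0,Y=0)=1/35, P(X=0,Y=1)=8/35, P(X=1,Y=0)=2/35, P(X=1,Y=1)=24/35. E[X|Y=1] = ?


P(Y=1) = 32/35
E[X|Y=1] = (0*8 + 1*24)/32 = 24/32 = 3/4

3/4


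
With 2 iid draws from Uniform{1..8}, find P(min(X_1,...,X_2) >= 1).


P(min >= 1) = P(all X_i >= 1) = (P(X_1 >= 1))^2
= (8/8)^2 = 1^2 = 1

1


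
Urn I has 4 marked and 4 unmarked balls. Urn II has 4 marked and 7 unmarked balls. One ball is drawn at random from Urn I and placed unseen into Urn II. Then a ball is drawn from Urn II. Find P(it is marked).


P(transfer marked) = 4/8 = 1/2; P(transfer unmarked) = 1/2
If marked transferred: Urn II has 5 marked of 12, so P(marked|marked moved) = 5/12
If unmarked transferred: Urn II has 4 marked of 12, so P(marked|unmarked moved) = 1/3
By total probability: P(marked) = 1/2*5/12 + 1/2*1/3 = 3/8

3/8


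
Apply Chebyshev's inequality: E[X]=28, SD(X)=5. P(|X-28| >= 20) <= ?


k = 20/5 = 4
Chebyshev: P(|X-mu| >= k*sigma) <= 1/k^2 = 1/4^2 = 1/16

1/16


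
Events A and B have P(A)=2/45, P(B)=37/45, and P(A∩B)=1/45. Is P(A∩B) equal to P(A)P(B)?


P(A)*P(B) = 2/45*37/45 = 74/2025
P(A∩B) = 1/45 != 74/2025, so not independent

No, A and B are not independent


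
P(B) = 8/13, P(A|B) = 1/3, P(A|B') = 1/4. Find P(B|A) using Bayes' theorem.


P(A) = P(A|B)P(B) + P(A|B')P(B') = 1/3*8/13 + 1/4*5/13 = 47/156
P(B|A) = P(A|B)P(B)/P(A) = (8/39)/(47/156) = 32/47

32/47


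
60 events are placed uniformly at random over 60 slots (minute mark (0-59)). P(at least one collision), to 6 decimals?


P(all different) = prod((60-i)/60 for i=0..59) = 0.000000
P(at least one match) = 1 - 0.000000 = 1.000000

1.000000


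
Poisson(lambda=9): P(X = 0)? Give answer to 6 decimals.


P(X=0) = e^(-9) * 9^0 / 0!
≈ 0.0001234098041 * 1 / 1
≈ 0.000123

0.000123


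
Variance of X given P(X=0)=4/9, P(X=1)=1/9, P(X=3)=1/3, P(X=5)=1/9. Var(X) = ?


E[X] = 5/3, E[X^2] = 53/9
Var(X) = E[X^2] - (E[X])^2 = 53/9 - (5/3)^2 = 28/9

28/9


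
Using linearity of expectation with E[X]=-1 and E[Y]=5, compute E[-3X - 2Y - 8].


E[-3X - 2Y - 8] = -3*E[X] - 2*E[Y] - 8
= (-3)*(-1) + (-2)*(5) + (-8)
= 3 - 10 - 8 = -15

-15


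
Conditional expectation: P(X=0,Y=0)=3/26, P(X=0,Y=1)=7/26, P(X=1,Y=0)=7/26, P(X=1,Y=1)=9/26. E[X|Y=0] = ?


P(Y=0) = 10/26
E[X|Y=0] = (0*3 + 1*7)/10 = 7/10

7/10


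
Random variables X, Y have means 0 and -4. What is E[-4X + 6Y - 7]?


E[-4X + 6Y - 7] = -4*E[X] + 6*E[Y] - 7
= (-4)*(0) + (6)*(-4) + (-7)
= 0 - 24 - 7 = -31

-31


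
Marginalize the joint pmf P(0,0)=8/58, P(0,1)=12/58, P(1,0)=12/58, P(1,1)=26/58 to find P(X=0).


P(X=0) = P(0,0)+P(0,1) = 8/58 + 12/58 = 20/58 = 10/29

10/29


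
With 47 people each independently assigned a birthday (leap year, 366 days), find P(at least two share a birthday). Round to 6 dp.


P(all different) = prod((366-i)/366 for i=0..46) = 0.045628
P(at least one match) = 1 - 0.045628 = 0.954372

0.954372


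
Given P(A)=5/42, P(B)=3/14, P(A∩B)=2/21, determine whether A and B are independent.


P(A)*P(B) = 5/42*3/14 = 5/196
P(A∩B) = 2/21 != 5/196, so not independent

No, A and B are not independent


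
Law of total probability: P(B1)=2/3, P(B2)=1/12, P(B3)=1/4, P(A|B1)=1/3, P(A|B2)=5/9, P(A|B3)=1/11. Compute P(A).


P(A) = P(A|B1)P(B1) + P(A|B2)P(B2) + P(A|B3)P(B3)
= 1/3*2/3 + 5/9*1/12 + 1/11*1/4
= 2/9 + 5/108 + 1/44 = 173/594

173/594


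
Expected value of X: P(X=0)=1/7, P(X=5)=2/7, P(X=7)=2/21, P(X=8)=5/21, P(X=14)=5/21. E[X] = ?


E[X] = sum(x * P(x))
= 0*1/7 + 5*2/7 + 7*2/21 + 8*5/21 + 14*5/21
= 22/3

22/3


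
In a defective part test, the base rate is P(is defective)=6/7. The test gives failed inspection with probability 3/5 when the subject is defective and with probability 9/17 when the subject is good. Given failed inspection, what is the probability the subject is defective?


P(A) = P(A|B)P(B) + P(A|B')P(B') = 3/5*6/7 + 9/17*1/7 = 351/595
P(B|A) = P(A|B)P(B)/P(A) = (18/35)/(351/595) = 34/39

34/39


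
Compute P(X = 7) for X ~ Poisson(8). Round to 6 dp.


P(X=7) = e^(-8) * 8^7 / 7!
≈ 0.0003354626279 * 2097152 / 5040
≈ 0.139587

0.139587


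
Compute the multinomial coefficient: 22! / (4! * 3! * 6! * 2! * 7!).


22! = 1124000727777607680000
Denominator: 4!=24 * 3!=6 * 6!=720 * 2!=2 * 7!=5040
Coefficient = 1124000727777607680000 / 1045094400 = 1075501627200

1075501627200


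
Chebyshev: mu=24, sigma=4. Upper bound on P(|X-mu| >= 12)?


k = 12/4 = 3
Chebyshev: P(|X-mu| >= k*sigma) <= 1/k^2 = 1/3^2 = 1/9

1/9


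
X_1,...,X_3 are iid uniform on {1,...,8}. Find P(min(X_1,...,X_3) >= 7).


P(min >= 7) = P(all X_i >= 7) = (P(X_1 >= 7))^3
= (2/8)^3 = (1/4)^3 = 1/64

1/64


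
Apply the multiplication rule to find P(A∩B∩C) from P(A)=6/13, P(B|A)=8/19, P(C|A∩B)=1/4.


P(A∩B∩C) = P(A) * P(B|A) * P(C|A∩B)
= 6/13 * 8/19 * 1/4
= 48/247 * 1/4 = 12/247

12/247


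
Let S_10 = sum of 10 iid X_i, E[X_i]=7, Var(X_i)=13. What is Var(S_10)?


By independence, Var(S_n) = n*Var(X_1) = 10*13 = 130

130


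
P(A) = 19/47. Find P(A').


P(A') = 1 - P(A) = 1 - 19/47 = 28/47

28/47


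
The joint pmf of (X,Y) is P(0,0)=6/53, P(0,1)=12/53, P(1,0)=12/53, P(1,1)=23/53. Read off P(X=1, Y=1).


Read from table: P(X=1, Y=1) = 23/53

23/53


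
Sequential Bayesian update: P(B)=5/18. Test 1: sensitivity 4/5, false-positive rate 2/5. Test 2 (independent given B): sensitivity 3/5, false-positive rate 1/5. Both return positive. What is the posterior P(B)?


After test 1: P(+) = 4/5*5/18 + 2/5*13/18 = 23/45
P(B|+) = (2/9)/(23/45) = 10/23
After test 2 (use post1 as new prior): P(+) = 3/5*10/23 + 1/5*13/23 = 43/115
P(B|+,+) = (6/23)/(43/115) = 30/43

30/43


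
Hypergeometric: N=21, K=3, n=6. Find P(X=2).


P(X=2) = C(3,2)*C(18,4) / C(21,6)
= 3*3060 / 54264
= 9180/54264 = 45/266

45/266


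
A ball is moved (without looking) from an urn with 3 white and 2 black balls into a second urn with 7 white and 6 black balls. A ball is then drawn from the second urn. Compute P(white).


P(transfer white) = 3/5; P(transfer black) = 2/5
If white transferred: Urn II has 8 white of 14, so P(white|white moved) = 4/7
If black transferred: Urn II has 7 white of 14, so P(white|black moved) = 1/2
By total probability: P(white) = 3/5*4/7 + 2/5*1/2 = 19/35

19/35


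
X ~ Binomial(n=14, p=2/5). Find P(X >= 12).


P(X>=12) = P(X=12) + P(X=13) + P(X=14)
= 3354624/6103515625 + 344064/6103515625 + 16384/6103515625
= 3715072/6103515625

3715072/6103515625


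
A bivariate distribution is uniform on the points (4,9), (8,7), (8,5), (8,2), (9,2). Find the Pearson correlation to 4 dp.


Cov(X,Y) = -3.8000, Var(X) = 3.0400, Var(Y) = 7.6000
rho = Cov/(sqrt(VarX)*sqrt(VarY)) = -0.7906

-0.7906


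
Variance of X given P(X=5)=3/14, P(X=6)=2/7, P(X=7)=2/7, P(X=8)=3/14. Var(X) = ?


E[X] = 13/2, E[X^2] = 607/14
Var(X) = E[X^2] - (E[X])^2 = 607/14 - (13/2)^2 = 31/28

31/28


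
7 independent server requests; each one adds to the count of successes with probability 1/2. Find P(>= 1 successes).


P(at least one) = 1 - P(none)
P(none) = (1 - 1/2)^7 = (1/2)^7 = 1/128
P(at least one) = 1 - 1/128 = 127/128

127/128


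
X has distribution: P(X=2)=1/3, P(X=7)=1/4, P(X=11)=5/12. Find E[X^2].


E[X^2] = sum(g(x)*P(x))
= 4*1/3 + 49*1/4 + 121*5/12
= 64

64


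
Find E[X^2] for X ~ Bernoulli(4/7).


For Bernoulli: X in {0,1}
E[X^2] = 0^2*(1-4/7) + 1^2*4/7 = 4/7

4/7


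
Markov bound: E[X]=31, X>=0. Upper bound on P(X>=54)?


Markov: P(X >= a) <= E[X]/a
P(X >= 54) <= 31/54

31/54


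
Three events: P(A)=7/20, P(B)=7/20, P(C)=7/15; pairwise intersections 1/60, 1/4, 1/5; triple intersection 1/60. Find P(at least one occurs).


P(A∪B∪C) = P(A)+P(B)+P(C) - P(AB)-P(AC)-P(BC) + P(ABC)
= 7/20+7/20+7/15 - 1/60-1/4-1/5 + 1/60
= 43/60

43/60


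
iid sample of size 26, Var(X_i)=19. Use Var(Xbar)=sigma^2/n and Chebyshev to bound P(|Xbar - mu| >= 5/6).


Var(Xbar) = Var(X)/n = 19/26
Chebyshev: P(|Xbar-mu| >= 5/6) <= Var(Xbar)/(5/6)^2 = (19/26)/(25/36) = 342/325
Bound exceeds 1, so trivial bound: 1

1


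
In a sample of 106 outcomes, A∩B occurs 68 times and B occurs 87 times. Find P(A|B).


P(A|B) = P(A∩B)/P(B) = (68/106)/(87/106) = 68/87

68/87


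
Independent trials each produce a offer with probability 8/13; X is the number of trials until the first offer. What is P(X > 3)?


P(X > 3) = P(first 3 trials all fail) = (1-p)^3 = (5/13)^3 = 125/2197

125/2197


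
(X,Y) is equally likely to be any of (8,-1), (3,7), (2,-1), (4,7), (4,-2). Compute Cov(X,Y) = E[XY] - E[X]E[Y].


E[X]=21/5, E[Y]=2, E[XY]=31/5
Cov(X,Y) = E[XY] - E[X]E[Y] = 31/5 - 21/5*2 = -11/5

-11/5


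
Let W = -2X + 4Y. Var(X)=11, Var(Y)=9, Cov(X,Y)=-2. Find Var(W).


Var(-2X + 4Y) = (-2)^2*Var(X) + 4^2*Var(Y) + 2*(-2)*4*Cov(X,Y)
= 4*11 + 16*9 - 16*(-2)
= 44 + 144 + 32 = 220

220


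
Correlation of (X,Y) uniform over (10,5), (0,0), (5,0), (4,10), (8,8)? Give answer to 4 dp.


Cov(X,Y) = 5.9600, Var(X) = 11.8400, Var(Y) = 16.6400
rho = Cov/(sqrt(VarX)*sqrt(VarY)) = 0.4246

0.4246


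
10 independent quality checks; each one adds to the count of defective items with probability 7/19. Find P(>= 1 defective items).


P(at least one) = 1 - P(none)
P(none) = (1 - 7/19)^10 = (12/19)^10 = 61917364224/6131066257801
P(at least one) = 1 - 61917364224/6131066257801 = 6069148893577/6131066257801

6069148893577/6131066257801


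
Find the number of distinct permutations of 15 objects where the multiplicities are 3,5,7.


15! = 1307674368000
Denominator: 3!=6 * 5!=120 * 7!=5040
Coefficient = 1307674368000 / 3628800 = 360360

360360


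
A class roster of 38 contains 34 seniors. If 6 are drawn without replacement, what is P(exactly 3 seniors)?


P(X=3) = C(34,3)*C(4,3) / C(38,6)
= 5984*4 / 2760681
= 23936/2760681 = 128/14763

128/14763


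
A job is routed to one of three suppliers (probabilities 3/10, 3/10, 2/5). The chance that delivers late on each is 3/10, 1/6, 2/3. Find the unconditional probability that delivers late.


P(A) = P(A|B1)P(B1) + P(A|B2)P(B2) + P(A|B3)P(B3)
= 3/10*3/10 + 1/6*3/10 + 2/3*2/5
= 9/100 + 1/20 + 4/15 = 61/150

61/150


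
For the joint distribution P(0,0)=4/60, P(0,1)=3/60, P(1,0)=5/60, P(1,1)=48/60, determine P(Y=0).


P(Y=0) = P(0,0)+P(1,0) = 4/60 + 5/60 = 9/60 = 3/20

3/20


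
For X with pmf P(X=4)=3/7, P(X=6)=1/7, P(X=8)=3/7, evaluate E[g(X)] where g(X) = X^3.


E[X^3] = sum(g(x)*P(x))
= 64*3/7 + 216*1/7 + 512*3/7
= 1944/7

1944/7


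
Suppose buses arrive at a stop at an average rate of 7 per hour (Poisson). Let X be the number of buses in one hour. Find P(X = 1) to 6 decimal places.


P(X=1) = e^(-7) * 7^1 / 1!
≈ 0.0009118819656 * 7 / 1
≈ 0.006383

0.006383


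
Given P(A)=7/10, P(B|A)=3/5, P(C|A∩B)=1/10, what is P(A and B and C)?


P(A∩B∩C) = P(A) * P(B|A) * P(C|A∩B)
= 7/10 * 3/5 * 1/10
= 21/50 * 1/10 = 21/500

21/500


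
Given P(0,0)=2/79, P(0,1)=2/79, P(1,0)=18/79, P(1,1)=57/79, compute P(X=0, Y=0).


Read from table: P(X=0, Y=0) = 2/79

2/79


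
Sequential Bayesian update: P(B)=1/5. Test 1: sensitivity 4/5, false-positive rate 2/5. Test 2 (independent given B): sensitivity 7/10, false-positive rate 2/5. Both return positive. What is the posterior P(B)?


After test 1: P(+) = 4/5*1/5 + 2/5*4/5 = 12/25
P(B|+) = (4/25)/(12/25) = 1/3
After test 2 (use post1 as new prior): P(+) = 7/10*1/3 + 2/5*2/3 = 1/2
P(B|+,+) = (7/30)/(1/2) = 7/15

7/15


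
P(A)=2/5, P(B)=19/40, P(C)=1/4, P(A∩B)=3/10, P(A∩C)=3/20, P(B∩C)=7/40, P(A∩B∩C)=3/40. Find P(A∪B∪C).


P(A∪B∪C) = P(A)+P(B)+P(C) - P(AB)-P(AC)-P(BC) + P(ABC)
= 2/5+19/40+1/4 - 3/10-3/20-7/40 + 3/40
= 23/40

23/40


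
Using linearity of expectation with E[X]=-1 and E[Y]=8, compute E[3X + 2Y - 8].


E[3X + 2Y - 8] = 3*E[X] + 2*E[Y] - 8
= (3)*(-1) + (2)*(8) + (-8)
= -3 + 16 - 8 = 5

5


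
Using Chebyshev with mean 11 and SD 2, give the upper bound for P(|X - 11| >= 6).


k = 6/2 = 3
Chebyshev: P(|X-mu| >= k*sigma) <= 1/k^2 = 1/3^2 = 1/9

1/9


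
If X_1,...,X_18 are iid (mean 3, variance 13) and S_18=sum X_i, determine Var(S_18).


By independence, Var(S_n) = n*Var(X_1) = 18*13 = 234

234


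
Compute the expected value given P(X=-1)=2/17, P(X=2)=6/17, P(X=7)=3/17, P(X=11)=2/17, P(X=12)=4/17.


E[X] = sum(x * P(x))
= -1*2/17 + 2*6/17 + 7*3/17 + 11*2/17 + 12*4/17
= 101/17

101/17


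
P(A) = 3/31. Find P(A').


P(A') = 1 - P(A) = 1 - 3/31 = 28/31

28/31


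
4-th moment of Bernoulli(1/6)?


For Bernoulli: X in {0,1}
E[X^4] = 0^4*(1-1/6) + 1^4*1/6 = 1/6

1/6


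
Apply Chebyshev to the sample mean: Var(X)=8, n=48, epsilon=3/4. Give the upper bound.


Var(Xbar) = Var(X)/n = 8/48
Chebyshev: P(|Xbar-mu| >= 3/4) <= Var(Xbar)/(3/4)^2 = (1/6)/(9/16) = 8/27

8/27


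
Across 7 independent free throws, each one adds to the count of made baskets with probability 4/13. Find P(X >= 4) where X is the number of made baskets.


P(X>=4) = P(X=4) + P(X=5) + P(X=6) + P(X=7)
= 6531840/62748517 + 1741824/62748517 + 258048/62748517 + 16384/62748517
= 8548096/62748517

8548096/62748517


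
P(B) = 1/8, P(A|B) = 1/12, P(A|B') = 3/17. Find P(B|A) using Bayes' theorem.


P(A) = P(A|B)P(B) + P(A|B')P(B') = 1/12*1/8 + 3/17*7/8 = 269/1632
P(B|A) = P(A|B)P(B)/P(A) = (1/96)/(269/1632) = 17/269

17/269


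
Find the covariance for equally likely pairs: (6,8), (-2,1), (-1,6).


E[X]=1, E[Y]=5, E[XY]=40/3
Cov(X,Y) = E[XY] - E[X]E[Y] = 40/3 - 1*5 = 25/3

25/3


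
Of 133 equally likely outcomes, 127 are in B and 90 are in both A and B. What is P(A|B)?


P(A|B) = P(A∩B)/P(B) = (90/133)/(127/133) = 90/127

90/127


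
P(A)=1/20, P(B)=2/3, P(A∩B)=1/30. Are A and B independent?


P(A)*P(B) = 1/20*2/3 = 1/30
P(A∩B) = 1/30, which equals P(A)P(B), so independent

Yes, A and B are independent


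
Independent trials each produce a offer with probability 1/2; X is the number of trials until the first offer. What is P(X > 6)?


P(X > 6) = P(first 6 trials all fail) = (1-p)^6 = (1/2)^6 = 1/64

1/64


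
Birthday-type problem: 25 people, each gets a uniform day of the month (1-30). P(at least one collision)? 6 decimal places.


P(all different) = prod((30-i)/30 for i=0..24) = 0.000000
P(at least one match) = 1 - 0.000000 = 1.000000

1.000000


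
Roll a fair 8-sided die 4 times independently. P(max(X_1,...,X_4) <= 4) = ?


P(max <= 4) = P(all X_i <= 4) = (P(X_1 <= 4))^4
= (4/8)^4 = (1/2)^4 = 1/16

1/16


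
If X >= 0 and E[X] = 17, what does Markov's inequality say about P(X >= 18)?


Markov: P(X >= a) <= E[X]/a
P(X >= 18) <= 17/18

17/18


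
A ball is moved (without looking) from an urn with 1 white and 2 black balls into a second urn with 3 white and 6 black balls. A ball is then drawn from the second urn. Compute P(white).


P(transfer white) = 1/3; P(transfer black) = 2/3
If white transferred: Urn II has 4 white of 10, so P(white|white moved) = 2/5
If black transferred: Urn II has 3 white of 10, so P(white|black moved) = 3/10
By total probability: P(white) = 1/3*2/5 + 2/3*3/10 = 1/3

1/3


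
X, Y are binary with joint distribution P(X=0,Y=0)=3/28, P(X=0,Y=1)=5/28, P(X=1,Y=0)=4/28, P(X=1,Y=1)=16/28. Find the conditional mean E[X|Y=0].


P(Y=0) = 7/28
E[X|Y=0] = (0*3 + 1*4)/7 = 4/7

4/7


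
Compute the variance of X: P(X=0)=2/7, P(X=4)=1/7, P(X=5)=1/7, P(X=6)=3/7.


E[X] = 27/7, E[X^2] = 149/7
Var(X) = E[X^2] - (E[X])^2 = 149/7 - (27/7)^2 = 314/49

314/49


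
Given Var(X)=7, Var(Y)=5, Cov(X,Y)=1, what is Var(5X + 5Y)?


Var(5X + 5Y) = 5^2*Var(X) + 5^2*Var(Y) + 2*5*5*Cov(X,Y)
= 25*7 + 25*5 + 50*1
= 175 + 125 + 50 = 350

350


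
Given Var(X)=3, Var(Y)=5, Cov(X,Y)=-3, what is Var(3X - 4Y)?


Var(3X - 4Y) = 3^2*Var(X) + (-4)^2*Var(Y) + 2*3*(-4)*Cov(X,Y)
= 9*3 + 16*5 - 24*(-3)
= 27 + 80 + 72 = 179

179


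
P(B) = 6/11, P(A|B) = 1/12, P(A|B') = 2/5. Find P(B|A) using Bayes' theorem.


P(A) = P(A|B)P(B) + P(A|B')P(B') = 1/12*6/11 + 2/5*5/11 = 5/22
P(B|A) = P(A|B)P(B)/P(A) = (1/22)/(5/22) = 1/5

1/5


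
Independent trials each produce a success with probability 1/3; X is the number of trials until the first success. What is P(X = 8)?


P(X=8) = (1-p)^7 * p = (2/3)^7 * 1/3
= 128/2187 * 1/3 = 128/6561

128/6561


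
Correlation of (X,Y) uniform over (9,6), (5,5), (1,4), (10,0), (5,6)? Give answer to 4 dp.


Cov(X,Y) = -2.6000, Var(X) = 10.4000, Var(Y) = 4.9600
rho = Cov/(sqrt(VarX)*sqrt(VarY)) = -0.3620

-0.3620


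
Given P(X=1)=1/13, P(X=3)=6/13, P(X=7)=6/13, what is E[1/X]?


E[1/X] = sum(g(x)*P(x))
= 1*1/13 + 1/3*6/13 + 1/7*6/13
= 27/91

27/91


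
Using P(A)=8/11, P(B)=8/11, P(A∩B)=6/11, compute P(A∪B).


P(A∪B) = P(A) + P(B) - P(A∩B)
= 8/11 + 8/11 - 6/11 = 10/11

10/11


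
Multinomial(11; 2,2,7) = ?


11! = 39916800
Denominator: 2!=2 * 2!=2 * 7!=5040
Coefficient = 39916800 / 20160 = 1980

1980


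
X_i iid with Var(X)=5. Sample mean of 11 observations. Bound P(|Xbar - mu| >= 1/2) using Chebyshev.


Var(Xbar) = Var(X)/n = 5/11
Chebyshev: P(|Xbar-mu| >= 1/2) <= Var(Xbar)/(1/2)^2 = (5/11)/(1/4) = 20/11
Bound exceeds 1, so trivial bound: 1

1


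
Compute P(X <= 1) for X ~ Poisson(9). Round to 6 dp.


P(X<=1) = e^(-9)*9^0/0! + e^(-9)*9^1/1!
≈ 0.0001234098 + 0.0011106882
= 0.0012340980
≈ 0.001234

0.001234


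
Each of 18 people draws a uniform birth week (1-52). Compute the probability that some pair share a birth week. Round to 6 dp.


P(all different) = prod((52-i)/52 for i=0..17) = 0.035353
P(at least one match) = 1 - 0.035353 = 0.964647

0.964647


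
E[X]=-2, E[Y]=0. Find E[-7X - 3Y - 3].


E[-7X - 3Y - 3] = -7*E[X] - 3*E[Y] - 3
= (-7)*(-2) + (-3)*(0) + (-3)
= 14 + 0 - 3 = 11

11


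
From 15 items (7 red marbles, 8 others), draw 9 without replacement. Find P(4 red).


P(X=4) = C(7,4)*C(8,5) / C(15,9)
= 35*56 / 5005
= 1960/5005 = 56/143

56/143


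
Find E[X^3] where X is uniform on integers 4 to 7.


E[X^3] = (1/4) * sum(x^3 for x=4..7)
= 748/4 = 187

187


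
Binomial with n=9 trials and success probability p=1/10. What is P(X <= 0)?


P(X<=0) = P(X=0)
= 387420489/1000000000
= 387420489/1000000000

387420489/1000000000


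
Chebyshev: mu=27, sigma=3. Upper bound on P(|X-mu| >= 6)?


k = 6/3 = 2
Chebyshev: P(|X-mu| >= k*sigma) <= 1/k^2 = 1/2^2 = 1/4

1/4


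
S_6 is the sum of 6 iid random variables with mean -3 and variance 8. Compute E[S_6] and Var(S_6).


E[S_n] = n*mu = 6*-3 = -18
Var(S_n) = n*sigma^2 = 6*8 = 48

E[S_6]=-18, Var(S_6)=48


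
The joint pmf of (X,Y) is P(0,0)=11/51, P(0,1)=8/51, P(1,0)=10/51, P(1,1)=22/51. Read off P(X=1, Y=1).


Read from table: P(X=1, Y=1) = 22/51

22/51


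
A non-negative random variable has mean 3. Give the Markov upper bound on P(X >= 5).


Markov: P(X >= a) <= E[X]/a
P(X >= 5) <= 3/5

3/5


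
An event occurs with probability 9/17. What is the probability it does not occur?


P(A') = 1 - P(A) = 1 - 9/17 = 8/17

8/17


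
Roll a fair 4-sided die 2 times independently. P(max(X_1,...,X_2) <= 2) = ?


P(max <= 2) = P(all X_i <= 2) = (P(X_1 <= 2))^2
= (2/4)^2 = (1/2)^2 = 1/4

1/4


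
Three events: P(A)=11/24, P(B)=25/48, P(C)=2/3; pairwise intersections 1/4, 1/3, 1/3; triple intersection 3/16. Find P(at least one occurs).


P(A∪B∪C) = P(A)+P(B)+P(C) - P(AB)-P(AC)-P(BC) + P(ABC)
= 11/24+25/48+2/3 - 1/4-1/3-1/3 + 3/16
= 11/12

11/12


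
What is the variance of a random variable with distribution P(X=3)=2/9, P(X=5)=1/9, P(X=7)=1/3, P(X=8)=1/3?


E[X] = 56/9, E[X^2] = 382/9
Var(X) = E[X^2] - (E[X])^2 = 382/9 - (56/9)^2 = 302/81

302/81


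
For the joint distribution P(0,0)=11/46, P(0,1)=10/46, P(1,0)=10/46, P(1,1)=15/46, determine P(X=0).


P(X=0) = P(0,0)+P(0,1) = 11/46 + 10/46 = 21/46

21/46


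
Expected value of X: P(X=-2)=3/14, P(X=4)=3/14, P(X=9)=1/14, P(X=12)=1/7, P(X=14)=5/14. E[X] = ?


E[X] = sum(x * P(x))
= -2*3/14 + 4*3/14 + 9*1/14 + 12*1/7 + 14*5/14
= 109/14

109/14


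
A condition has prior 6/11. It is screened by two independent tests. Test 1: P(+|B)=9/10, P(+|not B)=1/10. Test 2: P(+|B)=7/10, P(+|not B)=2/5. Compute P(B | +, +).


After test 1: P(+) = 9/10*6/11 + 1/10*5/11 = 59/110
P(B|+) = (27/55)/(59/110) = 54/59
After test 2 (use post1 as new prior): P(+) = 7/10*54/59 + 2/5*5/59 = 199/295
P(B|+,+) = (189/295)/(199/295) = 189/199

189/199


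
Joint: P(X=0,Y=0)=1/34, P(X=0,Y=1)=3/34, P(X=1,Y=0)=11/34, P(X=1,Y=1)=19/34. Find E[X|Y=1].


P(Y=1) = 22/34
E[X|Y=1] = (0*3 + 1*19)/22 = 19/22

19/22


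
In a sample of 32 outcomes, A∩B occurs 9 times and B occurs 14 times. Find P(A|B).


P(A|B) = P(A∩B)/P(B) = (9/32)/(14/32) = 9/14

9/14


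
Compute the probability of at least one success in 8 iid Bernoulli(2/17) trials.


P(at least one) = 1 - P(none)
P(none) = (1 - 2/17)^8 = (15/17)^8 = 2562890625/6975757441
P(at least one) = 1 - 2562890625/6975757441 = 4412866816/6975757441

4412866816/6975757441


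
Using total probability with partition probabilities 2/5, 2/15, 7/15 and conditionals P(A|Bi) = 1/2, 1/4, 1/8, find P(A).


P(A) = P(A|B1)P(B1) + P(A|B2)P(B2) + P(A|B3)P(B3)
= 1/2*2/5 + 1/4*2/15 + 1/8*7/15
= 1/5 + 1/30 + 7/120 = 7/24

7/24


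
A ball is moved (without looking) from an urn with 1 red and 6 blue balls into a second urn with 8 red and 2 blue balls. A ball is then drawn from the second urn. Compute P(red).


P(transfer red) = 1/7; P(transfer blue) = 6/7
If red transferred: Urn II has 9 red of 11, so P(red|red moved) = 9/11
If blue transferred: Urn II has 8 red of 11, so P(red|blue moved) = 8/11
By total probability: P(red) = 1/7*9/11 + 6/7*8/11 = 57/77

57/77


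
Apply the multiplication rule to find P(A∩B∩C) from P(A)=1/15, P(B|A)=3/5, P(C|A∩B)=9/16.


P(A∩B∩C) = P(A) * P(B|A) * P(C|A∩B)
= 1/15 * 3/5 * 9/16
= 1/25 * 9/16 = 9/400

9/400


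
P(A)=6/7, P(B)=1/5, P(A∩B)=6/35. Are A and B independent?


P(A)*P(B) = 6/7*1/5 = 6/35
P(A∩B) = 6/35, which equals P(A)P(B), so independent

Yes, A and B are independent


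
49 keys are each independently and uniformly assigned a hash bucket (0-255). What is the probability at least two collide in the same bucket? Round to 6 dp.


P(all different) = prod((256-i)/256 for i=0..48) = 0.007336
P(at least one match) = 1 - 0.007336 = 0.992664

0.992664


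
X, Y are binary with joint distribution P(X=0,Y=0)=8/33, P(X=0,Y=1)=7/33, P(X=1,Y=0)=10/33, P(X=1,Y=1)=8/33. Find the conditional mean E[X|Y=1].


P(Y=1) = 15/33
E[X|Y=1] = (0*7 + 1*8)/15 = 8/15

8/15


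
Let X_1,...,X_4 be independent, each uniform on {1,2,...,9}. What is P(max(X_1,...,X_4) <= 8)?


P(max <= 8) = P(all X_i <= 8) = (P(X_1 <= 8))^4
= (8/9)^4 = 4096/6561

4096/6561


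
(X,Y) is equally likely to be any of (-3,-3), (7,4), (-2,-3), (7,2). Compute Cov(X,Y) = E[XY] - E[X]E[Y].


E[X]=9/4, E[Y]=0, E[XY]=57/4
Cov(X,Y) = E[XY] - E[X]E[Y] = 57/4 - 9/4*0 = 57/4

57/4


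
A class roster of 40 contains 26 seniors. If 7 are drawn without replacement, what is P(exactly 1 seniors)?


P(X=1) = C(26,1)*C(14,6) / C(40,7)
= 26*3003 / 18643560
= 78078/18643560 = 1001/239020

1001/239020


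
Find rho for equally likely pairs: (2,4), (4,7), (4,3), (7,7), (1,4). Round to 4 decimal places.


Cov(X,Y) = 2.2000, Var(X) = 4.2400, Var(Y) = 2.8000
rho = Cov/(sqrt(VarX)*sqrt(VarY)) = 0.6385

0.6385


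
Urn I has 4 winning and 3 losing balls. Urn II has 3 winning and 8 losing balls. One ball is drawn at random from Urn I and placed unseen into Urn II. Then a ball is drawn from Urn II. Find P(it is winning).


P(transfer winning) = 4/7; P(transfer losing) = 3/7
If winning transferred: Urn II has 4 winning of 12, so P(winning|winning moved) = 1/3
If losing transferred: Urn II has 3 winning of 12, so P(winning|losing moved) = 1/4
By total probability: P(winning) = 4/7*1/3 + 3/7*1/4 = 25/84

25/84


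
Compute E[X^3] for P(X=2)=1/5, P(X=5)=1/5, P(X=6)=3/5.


E[X^3] = sum(g(x)*P(x))
= 8*1/5 + 125*1/5 + 216*3/5
= 781/5

781/5


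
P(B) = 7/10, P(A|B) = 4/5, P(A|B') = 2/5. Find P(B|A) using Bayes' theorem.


P(A) = P(A|B)P(B) + P(A|B')P(B') = 4/5*7/10 + 2/5*3/10 = 17/25
P(B|A) = P(A|B)P(B)/P(A) = (14/25)/(17/25) = 14/17

14/17


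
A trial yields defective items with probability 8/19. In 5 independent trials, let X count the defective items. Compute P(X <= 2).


P(X<=2) = P(X=0) + P(X=1) + P(X=2)
= 161051/2476099 + 585640/2476099 + 851840/2476099
= 1598531/2476099

1598531/2476099


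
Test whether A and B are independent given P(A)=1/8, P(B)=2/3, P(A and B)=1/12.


P(A)*P(B) = 1/8*2/3 = 1/12
P(A∩B) = 1/12, which equals P(A)P(B), so independent

Yes, A and B are independent


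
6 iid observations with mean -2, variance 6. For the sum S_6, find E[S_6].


E[S_n] = n*E[X_1] = 6*-2 = -12

-12


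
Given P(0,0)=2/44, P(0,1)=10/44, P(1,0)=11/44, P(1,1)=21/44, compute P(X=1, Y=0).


Read from table: P(X=1, Y=0) = 11/44 = 1/4

1/4


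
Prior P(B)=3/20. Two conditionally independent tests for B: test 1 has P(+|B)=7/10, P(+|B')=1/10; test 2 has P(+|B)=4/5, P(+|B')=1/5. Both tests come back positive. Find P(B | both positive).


After test 1: P(+) = 7/10*3/20 + 1/10*17/20 = 19/100
P(B|+) = (21/200)/(19/100) = 21/38
After test 2 (use post1 as new prior): P(+) = 4/5*21/38 + 1/5*17/38 = 101/190
P(B|+,+) = (42/95)/(101/190) = 84/101

84/101


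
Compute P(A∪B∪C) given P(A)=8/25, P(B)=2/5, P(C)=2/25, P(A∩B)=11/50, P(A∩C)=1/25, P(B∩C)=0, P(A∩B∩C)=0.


P(A∪B∪C) = P(A)+P(B)+P(C) - P(AB)-P(AC)-P(BC) + P(ABC)
= 8/25+2/5+2/25 - 11/50-1/25-0 + 0
= 27/50

27/50


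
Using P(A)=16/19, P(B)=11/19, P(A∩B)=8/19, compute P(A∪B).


P(A∪B) = P(A) + P(B) - P(A∩B)
= 16/19 + 11/19 - 8/19 = 1

1


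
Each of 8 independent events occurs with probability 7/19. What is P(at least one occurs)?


P(at least one) = 1 - P(none)
P(none) = (1 - 7/19)^8 = (12/19)^8 = 429981696/16983563041
P(at least one) = 1 - 429981696/16983563041 = 16553581345/16983563041

16553581345/16983563041


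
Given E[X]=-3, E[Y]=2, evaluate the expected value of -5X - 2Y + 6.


E[-5X - 2Y + 6] = -5*E[X] - 2*E[Y] + 6
= (-5)*(-3) + (-2)*(2) + (6)
= 15 - 4 + 6 = 17

17


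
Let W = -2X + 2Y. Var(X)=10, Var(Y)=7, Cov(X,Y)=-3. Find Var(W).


Var(-2X + 2Y) = (-2)^2*Var(X) + 2^2*Var(Y) + 2*(-2)*2*Cov(X,Y)
= 4*10 + 4*7 - 8*(-3)
= 40 + 28 + 24 = 92

92


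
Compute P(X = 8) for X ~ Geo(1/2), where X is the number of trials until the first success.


P(X=8) = (1-p)^7 * p = (1/2)^7 * 1/2
= 1/128 * 1/2 = 1/256

1/256


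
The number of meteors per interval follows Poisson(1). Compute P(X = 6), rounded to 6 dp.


P(X=6) = e^(-1) * 1^6 / 6!
≈ 0.3678794412 * 1 / 720
≈ 0.000511

0.000511


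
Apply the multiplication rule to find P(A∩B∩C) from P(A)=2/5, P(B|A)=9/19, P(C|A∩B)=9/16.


P(A∩B∩C) = P(A) * P(B|A) * P(C|A∩B)
= 2/5 * 9/19 * 9/16
= 18/95 * 9/16 = 81/760

81/760


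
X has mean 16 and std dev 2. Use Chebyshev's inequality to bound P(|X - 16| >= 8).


k = 8/2 = 4
Chebyshev: P(|X-mu| >= k*sigma) <= 1/k^2 = 1/4^2 = 1/16

1/16


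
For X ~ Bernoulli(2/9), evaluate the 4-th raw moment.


For Bernoulli: X in {0,1}
E[X^4] = 0^4*(1-2/9) + 1^4*2/9 = 2/9

2/9


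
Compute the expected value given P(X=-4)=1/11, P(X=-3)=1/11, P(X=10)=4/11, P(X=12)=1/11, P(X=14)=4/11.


E[X] = sum(x * P(x))
= -4*1/11 - 3*1/11 + 10*4/11 + 12*1/11 + 14*4/11
= 101/11

101/11


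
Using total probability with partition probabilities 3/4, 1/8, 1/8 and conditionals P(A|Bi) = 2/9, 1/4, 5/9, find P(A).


P(A) = P(A|B1)P(B1) + P(A|B2)P(B2) + P(A|B3)P(B3)
= 2/9*3/4 + 1/4*1/8 + 5/9*1/8
= 1/6 + 1/32 + 5/72 = 77/288

77/288


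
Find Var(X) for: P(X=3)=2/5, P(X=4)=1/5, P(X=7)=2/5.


E[X] = 24/5, E[X^2] = 132/5
Var(X) = E[X^2] - (E[X])^2 = 132/5 - (24/5)^2 = 84/25

84/25


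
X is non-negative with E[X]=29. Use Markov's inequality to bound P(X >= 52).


Markov: P(X >= a) <= E[X]/a
P(X >= 52) <= 29/52

29/52


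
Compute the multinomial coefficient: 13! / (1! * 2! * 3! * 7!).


13! = 6227020800
Denominator: 1!=1 * 2!=2 * 3!=6 * 7!=5040
Coefficient = 6227020800 / 60480 = 102960

102960


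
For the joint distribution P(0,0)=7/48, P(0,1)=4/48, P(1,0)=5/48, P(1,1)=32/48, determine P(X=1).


P(X=1) = P(1,0)+P(1,1) = 5/48 + 32/48 = 37/48

37/48


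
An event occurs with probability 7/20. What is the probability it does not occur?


P(A') = 1 - P(A) = 1 - 7/20 = 13/20

13/20


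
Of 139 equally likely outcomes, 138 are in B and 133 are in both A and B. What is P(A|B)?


P(A|B) = P(A∩B)/P(B) = (133/139)/(138/139) = 133/138

133/138


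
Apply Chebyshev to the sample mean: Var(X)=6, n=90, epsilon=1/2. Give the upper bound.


Var(Xbar) = Var(X)/n = 6/90
Chebyshev: P(|Xbar-mu| >= 1/2) <= Var(Xbar)/(1/2)^2 = (1/15)/(1/4) = 4/15

4/15


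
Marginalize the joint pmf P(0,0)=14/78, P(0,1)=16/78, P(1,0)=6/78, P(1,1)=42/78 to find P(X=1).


P(X=1) = P(1,0)+P(1,1) = 6/78 + 42/78 = 48/78 = 8/13

8/13


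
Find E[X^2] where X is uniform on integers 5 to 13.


E[X^2] = (1/9) * sum(x^2 for x=5..13)
= 789/9 = 263/3

263/3


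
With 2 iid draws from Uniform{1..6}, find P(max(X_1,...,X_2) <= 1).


P(max <= 1) = P(all X_i <= 1) = (P(X_1 <= 1))^2
= (1/6)^2 = 1/36

1/36


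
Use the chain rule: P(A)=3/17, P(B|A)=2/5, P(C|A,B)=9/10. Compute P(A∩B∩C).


P(A∩B∩C) = P(A) * P(B|A) * P(C|A∩B)
= 3/17 * 2/5 * 9/10
= 6/85 * 9/10 = 27/425

27/425


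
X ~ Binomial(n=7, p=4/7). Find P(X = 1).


P(X=1) = C(7,1) * p^1 * (1-p)^6
= 7 * 4/7 * 729/117649
= 2916/117649

2916/117649


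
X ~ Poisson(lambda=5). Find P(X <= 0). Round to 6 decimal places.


P(X<=0) = e^(-5)*5^0/0!
≈ 0.0067379470
≈ 0.006738

0.006738


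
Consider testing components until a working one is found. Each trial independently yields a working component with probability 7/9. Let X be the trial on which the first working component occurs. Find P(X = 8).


P(X=8) = (1-p)^7 * p = (2/9)^7 * 7/9
= 128/4782969 * 7/9 = 896/43046721

896/43046721


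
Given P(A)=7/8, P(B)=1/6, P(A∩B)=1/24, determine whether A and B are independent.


P(A)*P(B) = 7/8*1/6 = 7/48
P(A∩B) = 1/24 != 7/48, so not independent

No, A and B are not independent


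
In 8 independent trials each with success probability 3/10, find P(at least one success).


P(at least one) = 1 - P(none)
P(none) = (1 - 3/10)^8 = (7/10)^8 = 5764801/100000000
P(at least one) = 1 - 5764801/100000000 = 94235199/100000000

94235199/100000000


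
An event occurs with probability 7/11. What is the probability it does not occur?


P(A') = 1 - P(A) = 1 - 7/11 = 4/11

4/11


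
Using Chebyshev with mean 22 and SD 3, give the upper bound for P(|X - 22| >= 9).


k = 9/3 = 3
Chebyshev: P(|X-mu| >= k*sigma) <= 1/k^2 = 1/3^2 = 1/9

1/9


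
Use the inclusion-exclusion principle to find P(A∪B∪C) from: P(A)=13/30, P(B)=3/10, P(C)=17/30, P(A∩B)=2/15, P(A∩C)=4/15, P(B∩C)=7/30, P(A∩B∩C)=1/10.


P(A∪B∪C) = P(A)+P(B)+P(C) - P(AB)-P(AC)-P(BC) + P(ABC)
= 13/30+3/10+17/30 - 2/15-4/15-7/30 + 1/10
= 23/30

23/30


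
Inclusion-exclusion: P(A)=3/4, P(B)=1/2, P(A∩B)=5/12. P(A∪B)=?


P(A∪B) = P(A) + P(B) - P(A∩B)
= 3/4 + 1/2 - 5/12 = 5/6

5/6


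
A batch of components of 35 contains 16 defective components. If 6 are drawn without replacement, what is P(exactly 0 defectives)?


P(X=0) = C(16,0)*C(19,6) / C(35,6)
= 1*27132 / 1623160
= 27132/1623160 = 57/3410

57/3410


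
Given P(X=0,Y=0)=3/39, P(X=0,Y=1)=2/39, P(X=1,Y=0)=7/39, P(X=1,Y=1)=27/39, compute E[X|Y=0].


P(Y=0) = 10/39
E[X|Y=0] = (0*3 + 1*7)/10 = 7/10

7/10


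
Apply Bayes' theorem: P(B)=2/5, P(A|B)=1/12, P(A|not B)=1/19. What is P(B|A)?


P(A) = P(A|B)P(B) + P(A|B')P(B') = 1/12*2/5 + 1/19*3/5 = 37/570
P(B|A) = P(A|B)P(B)/P(A) = (1/30)/(37/570) = 19/37

19/37


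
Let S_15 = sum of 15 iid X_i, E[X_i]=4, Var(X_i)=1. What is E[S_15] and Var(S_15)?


E[S_n] = n*mu = 15*4 = 60
Var(S_n) = n*sigma^2 = 15*1 = 15

E[S_15]=60, Var(S_15)=15


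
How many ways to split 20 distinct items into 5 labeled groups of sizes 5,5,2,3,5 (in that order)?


20! = 2432902008176640000
Denominator: 5!=120 * 5!=120 * 2!=2 * 3!=6 * 5!=120
Coefficient = 2432902008176640000 / 20736000 = 117327450240

117327450240


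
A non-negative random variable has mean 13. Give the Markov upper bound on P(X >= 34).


Markov: P(X >= a) <= E[X]/a
P(X >= 34) <= 13/34

13/34


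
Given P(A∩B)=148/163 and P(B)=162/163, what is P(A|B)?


P(A|B) = P(A∩B)/P(B) = (148/163)/(162/163) = 148/162 = 74/81

74/81


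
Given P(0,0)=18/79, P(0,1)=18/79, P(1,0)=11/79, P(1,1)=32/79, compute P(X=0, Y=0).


Read from table: P(X=0, Y=0) = 18/79

18/79


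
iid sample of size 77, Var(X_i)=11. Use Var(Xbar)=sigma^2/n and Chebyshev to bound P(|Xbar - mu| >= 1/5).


Var(Xbar) = Var(X)/n = 11/77
Chebyshev: P(|Xbar-mu| >= 1/5) <= Var(Xbar)/(1/5)^2 = (1/7)/(1/25) = 25/7
Bound exceeds 1, so trivial bound: 1

1


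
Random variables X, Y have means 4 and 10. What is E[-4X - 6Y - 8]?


E[-4X - 6Y - 8] = -4*E[X] - 6*E[Y] - 8
= (-4)*(4) + (-6)*(10) + (-8)
= -16 - 60 - 8 = -84

-84


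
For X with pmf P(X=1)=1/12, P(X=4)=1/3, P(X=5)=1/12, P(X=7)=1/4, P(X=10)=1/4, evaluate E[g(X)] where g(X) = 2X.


E[2X] = sum(g(x)*P(x))
= 2*1/12 + 8*1/3 + 10*1/12 + 14*1/4 + 20*1/4
= 73/6

73/6


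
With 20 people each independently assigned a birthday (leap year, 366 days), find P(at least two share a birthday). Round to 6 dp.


P(all different) = prod((366-i)/366 for i=0..19) = 0.589430
P(at least one match) = 1 - 0.589430 = 0.410570

0.410570


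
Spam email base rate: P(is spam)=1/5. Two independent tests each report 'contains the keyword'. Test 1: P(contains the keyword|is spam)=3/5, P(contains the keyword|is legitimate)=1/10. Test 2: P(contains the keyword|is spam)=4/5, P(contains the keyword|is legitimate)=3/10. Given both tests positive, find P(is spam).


After test 1: P(+) = 3/5*1/5 + 1/10*4/5 = 1/5
P(B|+) = (3/25)/(1/5) = 3/5
After test 2 (use post1 as new prior): P(+) = 4/5*3/5 + 3/10*2/5 = 3/5
P(B|+,+) = (12/25)/(3/5) = 4/5

4/5


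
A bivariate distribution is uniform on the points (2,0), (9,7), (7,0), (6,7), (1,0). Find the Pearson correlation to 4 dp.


Cov(X,Y) = 7.0000, Var(X) = 9.2000, Var(Y) = 11.7600
rho = Cov/(sqrt(VarX)*sqrt(VarY)) = 0.6730

0.6730


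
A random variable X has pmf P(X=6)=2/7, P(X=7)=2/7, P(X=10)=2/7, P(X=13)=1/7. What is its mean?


E[X] = sum(x * P(x))
= 6*2/7 + 7*2/7 + 10*2/7 + 13*1/7
= 59/7

59/7


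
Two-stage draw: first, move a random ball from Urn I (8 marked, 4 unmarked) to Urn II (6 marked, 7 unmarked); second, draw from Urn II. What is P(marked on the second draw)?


P(transfer marked) = 8/12 = 2/3; P(transfer unmarked) = 1/3
If marked transferred: Urn II has 7 marked of 14, so P(marked|marked moved) = 1/2
If unmarked transferred: Urn II has 6 marked of 14, so P(marked|unmarked moved) = 3/7
By total probability: P(marked) = 2/3*1/2 + 1/3*3/7 = 10/21

10/21


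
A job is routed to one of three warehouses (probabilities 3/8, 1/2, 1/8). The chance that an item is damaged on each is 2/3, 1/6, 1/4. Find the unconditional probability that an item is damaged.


P(A) = P(A|B1)P(B1) + P(A|B2)P(B2) + P(A|B3)P(B3)
= 2/3*3/8 + 1/6*1/2 + 1/4*1/8
= 1/4 + 1/12 + 1/32 = 35/96

35/96


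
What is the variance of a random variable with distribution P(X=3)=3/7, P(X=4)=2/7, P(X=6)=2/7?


E[X] = 29/7, E[X^2] = 131/7
Var(X) = E[X^2] - (E[X])^2 = 131/7 - (29/7)^2 = 76/49

76/49


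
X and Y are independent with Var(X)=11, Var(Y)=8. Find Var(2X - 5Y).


Independence => Cov(X,Y)=0
Var(2X - 5Y) = 2^2*Var(X) + (-5)^2*Var(Y)
= 4*11 + 25*8 = 244

244


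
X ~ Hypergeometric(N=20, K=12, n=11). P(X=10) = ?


P(X=10) = C(12,10)*C(8,1) / C(20,11)
= 66*8 / 167960
= 528/167960 = 66/20995

66/20995


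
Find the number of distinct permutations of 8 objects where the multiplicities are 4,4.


8! = 40320
Denominator: 4!=24 * 4!=24
Coefficient = 40320 / 576 = 70

70


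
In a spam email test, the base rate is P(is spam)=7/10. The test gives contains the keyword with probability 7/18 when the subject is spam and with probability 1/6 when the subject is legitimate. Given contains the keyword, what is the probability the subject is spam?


P(A) = P(A|B)P(B) + P(A|B')P(B') = 7/18*7/10 + 1/6*3/10 = 29/90
P(B|A) = P(A|B)P(B)/P(A) = (49/180)/(29/90) = 49/58

49/58


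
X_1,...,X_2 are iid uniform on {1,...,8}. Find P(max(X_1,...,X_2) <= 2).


P(max <= 2) = P(all X_i <= 2) = (P(X_1 <= 2))^2
= (2/8)^2 = (1/4)^2 = 1/16

1/16


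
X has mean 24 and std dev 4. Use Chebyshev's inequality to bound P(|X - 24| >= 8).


k = 8/4 = 2
Chebyshev: P(|X-mu| >= k*sigma) <= 1/k^2 = 1/2^2 = 1/4

1/4


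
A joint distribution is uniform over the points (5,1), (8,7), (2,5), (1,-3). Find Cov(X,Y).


E[X]=4, E[Y]=5/2, E[XY]=17
Cov(X,Y) = E[XY] - E[X]E[Y] = 17 - 4*5/2 = 7

7


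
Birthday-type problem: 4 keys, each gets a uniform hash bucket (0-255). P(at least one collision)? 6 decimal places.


P(all different) = prod((256-i)/256 for i=0..3) = 0.976730
P(at least one match) = 1 - 0.976730 = 0.023270

0.023270
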